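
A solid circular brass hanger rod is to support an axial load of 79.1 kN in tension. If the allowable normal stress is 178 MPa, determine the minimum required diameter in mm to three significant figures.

23.8 mm

Required area A ≥ P/σ_allow = 79100/178 = 444.4 mm².
For a solid circular section, d ≥ √(4A/π) = 23.79 mm.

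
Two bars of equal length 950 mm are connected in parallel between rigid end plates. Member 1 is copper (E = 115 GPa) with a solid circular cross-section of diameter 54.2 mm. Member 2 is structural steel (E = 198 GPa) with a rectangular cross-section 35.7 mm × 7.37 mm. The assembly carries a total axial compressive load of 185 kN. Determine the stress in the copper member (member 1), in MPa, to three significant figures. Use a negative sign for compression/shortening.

A_1 = 2307 mm².
A_2 = 263.1 mm².
Equal strain + equilibrium ⇒ each member carries load in proportion to AE: A₁E₁ = 265300000 N, A₂E₂ = 52100000 N, ΣAE = 317400000 N.
σ₁ = P·E₁/ΣAE = -185000·115000/317400000 = -67.02 MPa.

-67.0 MPa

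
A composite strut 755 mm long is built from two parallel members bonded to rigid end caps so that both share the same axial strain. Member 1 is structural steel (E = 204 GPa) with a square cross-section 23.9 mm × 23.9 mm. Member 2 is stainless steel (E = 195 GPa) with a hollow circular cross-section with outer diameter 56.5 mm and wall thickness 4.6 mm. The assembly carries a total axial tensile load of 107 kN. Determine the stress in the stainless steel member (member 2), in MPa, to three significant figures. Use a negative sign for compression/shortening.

A_1 = 571.2 mm².
A_2 = 750 mm².
Equal strain + equilibrium ⇒ each member carries load in proportion to AE: A₁E₁ = 116500000 N, A₂E₂ = 146300000 N, ΣAE = 262800000 N.
σ₂ = P·E₂/ΣAE = 107000·195000/262800000 = 79.4 MPa.

79.4 MPa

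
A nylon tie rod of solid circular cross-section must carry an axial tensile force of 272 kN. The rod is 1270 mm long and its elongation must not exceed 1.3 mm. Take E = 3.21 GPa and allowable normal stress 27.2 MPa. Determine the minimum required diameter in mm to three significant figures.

Required area A ≥ P/σ_allow = 272000/27.2 = 10000 mm².
For a solid circular section, d ≥ √(4A/π) = 112.8 mm.
Elongation limit: A ≥ PL/(Eδ_allow) = 272000·1270/(3210·1.3) = 82780 mm² ⇒ d ≥ 324.7 mm.
The elongation limit governs.

325 mm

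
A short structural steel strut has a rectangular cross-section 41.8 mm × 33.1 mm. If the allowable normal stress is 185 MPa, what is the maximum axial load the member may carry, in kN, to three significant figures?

256 kN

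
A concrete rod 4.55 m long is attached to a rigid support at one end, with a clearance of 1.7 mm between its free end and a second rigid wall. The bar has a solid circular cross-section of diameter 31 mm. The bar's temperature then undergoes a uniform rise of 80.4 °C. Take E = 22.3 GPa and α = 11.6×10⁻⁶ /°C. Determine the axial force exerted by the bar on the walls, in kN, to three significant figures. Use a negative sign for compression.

-9.41 kN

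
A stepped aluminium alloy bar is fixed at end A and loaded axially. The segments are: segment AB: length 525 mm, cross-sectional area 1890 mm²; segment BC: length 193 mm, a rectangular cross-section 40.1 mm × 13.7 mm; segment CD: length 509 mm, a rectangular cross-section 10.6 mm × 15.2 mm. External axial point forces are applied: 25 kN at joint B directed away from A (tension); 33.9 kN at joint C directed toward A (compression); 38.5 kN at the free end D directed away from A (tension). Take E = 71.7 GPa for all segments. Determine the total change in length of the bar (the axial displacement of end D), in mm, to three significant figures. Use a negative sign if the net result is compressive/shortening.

Internal axial forces (sectioning from the free end, tension +): N_CD = 38.5 kN, N_BC = 4.6 kN, N_AB = 29.6 kN.
A_BC = 549.4 mm².
A_CD = 161.1 mm².
δ_AB = 29600·525/(1890·71700) = 0.1147 mm
δ_BC = 4600·193/(549.4·71700) = 0.02254 mm
δ_CD = 38500·509/(161.1·71700) = 1.696 mm
δ = Σδ_i = 1.834 mm.

1.83 mm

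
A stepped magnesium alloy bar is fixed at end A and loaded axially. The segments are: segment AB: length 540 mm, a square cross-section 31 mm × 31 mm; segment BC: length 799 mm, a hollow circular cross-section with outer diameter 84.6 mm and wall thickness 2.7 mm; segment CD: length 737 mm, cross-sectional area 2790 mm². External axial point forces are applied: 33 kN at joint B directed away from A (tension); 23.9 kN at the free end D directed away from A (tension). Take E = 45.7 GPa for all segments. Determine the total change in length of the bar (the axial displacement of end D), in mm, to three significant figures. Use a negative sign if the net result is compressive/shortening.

Internal axial forces (sectioning from the free end, tension +): N_CD = 23.9 kN, N_BC = 23.9 kN, N_AB = 56.9 kN.
A_AB = 961 mm².
A_BC = 694.7 mm².
δ_AB = 56900·540/(961·45700) = 0.6996 mm
δ_BC = 23900·799/(694.7·45700) = 0.6015 mm
δ_CD = 23900·737/(2790·45700) = 0.1381 mm
δ = Σδ_i = 1.439 mm.

1.44 mm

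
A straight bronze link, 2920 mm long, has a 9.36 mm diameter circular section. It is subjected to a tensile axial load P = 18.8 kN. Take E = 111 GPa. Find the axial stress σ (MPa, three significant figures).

273 MPa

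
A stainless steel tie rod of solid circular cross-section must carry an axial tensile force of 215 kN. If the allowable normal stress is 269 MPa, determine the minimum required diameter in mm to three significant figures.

31.9 mm

Required area A ≥ P/σ_allow = 215000/269 = 799.3 mm².
For a solid circular section, d ≥ √(4A/π) = 31.9 mm.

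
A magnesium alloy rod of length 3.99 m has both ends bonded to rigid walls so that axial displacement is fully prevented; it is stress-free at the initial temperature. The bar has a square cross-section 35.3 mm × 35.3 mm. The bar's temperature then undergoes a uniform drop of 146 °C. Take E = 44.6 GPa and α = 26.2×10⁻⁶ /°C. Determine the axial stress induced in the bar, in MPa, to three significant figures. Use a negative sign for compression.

171 MPa

Free thermal expansion αLΔT = 26.2e-6 · 3990 · -146 = -15.26 mm.
The walls impose strain ε = −(-15.26)/3990 = 3.8252e-03; σ = Eε = 44600 · 3.8252e-03 = 170.6 MPa.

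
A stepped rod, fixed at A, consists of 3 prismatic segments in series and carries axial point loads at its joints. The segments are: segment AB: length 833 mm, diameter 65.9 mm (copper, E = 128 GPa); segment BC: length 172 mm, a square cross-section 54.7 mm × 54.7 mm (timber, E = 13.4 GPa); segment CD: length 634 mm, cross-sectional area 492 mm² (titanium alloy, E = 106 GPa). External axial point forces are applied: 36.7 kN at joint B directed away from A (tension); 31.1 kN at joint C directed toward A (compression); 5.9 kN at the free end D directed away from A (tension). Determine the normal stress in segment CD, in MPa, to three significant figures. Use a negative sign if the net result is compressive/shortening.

Internal axial forces (sectioning from the free end, tension +): N_CD = 5.9 kN, N_BC = -25.2 kN, N_AB = 11.5 kN.
σ_CD = N_CD/A_CD = 5900/492 = 11.99 MPa.

12.0 MPa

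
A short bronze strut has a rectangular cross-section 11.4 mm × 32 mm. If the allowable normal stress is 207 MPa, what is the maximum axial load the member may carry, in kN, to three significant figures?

A = 364.8 mm².
P_max = σ_allow · A = 207 · 364.8 = 75510 N = 75.51 kN.

75.5 kN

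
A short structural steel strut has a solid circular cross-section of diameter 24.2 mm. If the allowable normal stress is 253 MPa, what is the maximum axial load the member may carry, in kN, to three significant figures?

A = 460 mm².
P_max = σ_allow · A = 253 · 460 = 116400 N = 116.4 kN.

116 kN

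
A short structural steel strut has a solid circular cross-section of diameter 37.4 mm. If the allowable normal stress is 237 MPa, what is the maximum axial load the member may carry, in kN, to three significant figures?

A = 1099 mm².
P_max = σ_allow · A = 237 · 1099 = 260400 N = 260.4 kN.

260 kN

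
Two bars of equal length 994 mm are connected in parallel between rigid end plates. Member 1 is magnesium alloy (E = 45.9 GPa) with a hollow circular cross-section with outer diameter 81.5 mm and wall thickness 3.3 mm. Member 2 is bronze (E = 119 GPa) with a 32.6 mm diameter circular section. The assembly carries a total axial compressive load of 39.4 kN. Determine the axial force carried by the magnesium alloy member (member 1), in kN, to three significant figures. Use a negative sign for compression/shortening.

-10.7 kN

A_1 = 810.7 mm².
A_2 = 834.7 mm².
Equal strain + equilibrium ⇒ each member carries load in proportion to AE: A₁E₁ = 37210000 N, A₂E₂ = 99330000 N, ΣAE = 136500000 N.
F₁ = P·A₁E₁/ΣAE = -39400·37210000/136500000 = -10740 N.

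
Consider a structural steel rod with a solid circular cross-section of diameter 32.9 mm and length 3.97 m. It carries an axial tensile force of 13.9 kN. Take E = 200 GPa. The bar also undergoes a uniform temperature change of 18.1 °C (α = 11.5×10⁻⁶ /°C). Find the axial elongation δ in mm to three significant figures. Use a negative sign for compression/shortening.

1.15 mm

A = 850.1 mm².
δ_mech = NL/(AE) = 13900·3970/(850.1·200000) = 0.3246 mm.
δ_thermal = αLΔT = 11.5e-6·3970·18.1 = 0.8264 mm.
δ = δ_mech + δ_thermal = 1.151 mm.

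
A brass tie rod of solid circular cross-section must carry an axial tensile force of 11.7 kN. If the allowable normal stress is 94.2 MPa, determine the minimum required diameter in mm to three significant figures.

Required area A ≥ P/σ_allow = 11700/94.2 = 124.2 mm².
For a solid circular section, d ≥ √(4A/π) = 12.58 mm.

12.6 mm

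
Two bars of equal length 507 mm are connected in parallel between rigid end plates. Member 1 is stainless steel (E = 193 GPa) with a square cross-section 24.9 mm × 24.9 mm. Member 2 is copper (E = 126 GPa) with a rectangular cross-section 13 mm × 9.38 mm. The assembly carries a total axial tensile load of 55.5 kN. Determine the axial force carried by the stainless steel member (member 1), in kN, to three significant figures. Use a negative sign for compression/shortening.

A_1 = 620 mm².
A_2 = 121.9 mm².
Equal strain + equilibrium ⇒ each member carries load in proportion to AE: A₁E₁ = 119700000 N, A₂E₂ = 15360000 N, ΣAE = 135000000 N.
F₁ = P·A₁E₁/ΣAE = 55500·119700000/135000000 = 49180 N.

49.2 kN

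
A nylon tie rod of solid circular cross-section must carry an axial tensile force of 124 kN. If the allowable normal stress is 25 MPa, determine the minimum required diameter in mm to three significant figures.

Required area A ≥ P/σ_allow = 124000/25 = 4960 mm².
For a solid circular section, d ≥ √(4A/π) = 79.47 mm.

79.5 mm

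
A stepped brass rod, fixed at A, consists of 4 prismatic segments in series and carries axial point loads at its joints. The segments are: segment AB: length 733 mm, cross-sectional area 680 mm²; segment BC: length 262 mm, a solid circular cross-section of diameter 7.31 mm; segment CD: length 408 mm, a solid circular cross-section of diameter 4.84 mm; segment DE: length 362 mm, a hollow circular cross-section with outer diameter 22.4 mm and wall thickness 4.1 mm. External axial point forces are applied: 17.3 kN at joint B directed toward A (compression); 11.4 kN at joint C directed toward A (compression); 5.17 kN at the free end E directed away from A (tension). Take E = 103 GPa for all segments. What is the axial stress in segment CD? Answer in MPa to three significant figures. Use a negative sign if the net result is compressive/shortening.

281 MPa

Internal axial forces (sectioning from the free end, tension +): N_DE = 5.17 kN, N_CD = 5.17 kN, N_BC = -6.23 kN, N_AB = -23.53 kN.
A_CD = 18.4 mm².
σ_CD = N_CD/A_CD = 5170/18.4 = 281 MPa.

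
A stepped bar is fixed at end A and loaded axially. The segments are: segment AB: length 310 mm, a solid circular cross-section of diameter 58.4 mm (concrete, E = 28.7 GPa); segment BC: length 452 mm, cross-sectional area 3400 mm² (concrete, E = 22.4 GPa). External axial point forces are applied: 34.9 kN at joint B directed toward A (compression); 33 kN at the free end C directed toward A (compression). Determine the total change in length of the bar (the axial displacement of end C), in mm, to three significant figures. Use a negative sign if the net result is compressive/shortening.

-0.470 mm

Internal axial forces (sectioning from the free end, tension +): N_BC = -33 kN, N_AB = -67.9 kN.
A_AB = 2679 mm².
δ_AB = -67900·310/(2679·28700) = -0.2738 mm
δ_BC = -33000·452/(3400·22400) = -0.1959 mm
δ = Σδ_i = -0.4697 mm.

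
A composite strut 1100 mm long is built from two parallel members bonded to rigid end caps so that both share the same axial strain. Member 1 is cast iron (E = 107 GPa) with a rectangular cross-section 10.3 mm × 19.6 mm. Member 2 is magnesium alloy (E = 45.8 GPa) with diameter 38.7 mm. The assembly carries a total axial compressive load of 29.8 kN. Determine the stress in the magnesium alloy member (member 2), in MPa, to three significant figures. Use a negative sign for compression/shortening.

-18.1 MPa

A_1 = 201.9 mm².
A_2 = 1176 mm².
Equal strain + equilibrium ⇒ each member carries load in proportion to AE: A₁E₁ = 21600000 N, A₂E₂ = 53870000 N, ΣAE = 75470000 N.
σ₂ = P·E₂/ΣAE = -29800·45800/75470000 = -18.08 MPa.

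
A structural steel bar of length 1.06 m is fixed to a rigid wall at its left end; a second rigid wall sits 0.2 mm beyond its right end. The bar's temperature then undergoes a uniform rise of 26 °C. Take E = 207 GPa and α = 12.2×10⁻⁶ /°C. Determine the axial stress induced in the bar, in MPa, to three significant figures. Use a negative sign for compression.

-26.6 MPa

Free thermal expansion αLΔT = 12.2e-6 · 1060 · 26 = 0.3362 mm.
The walls engage after the gap closes; constrained expansion = 0.3362 − 0.2 = 0.1362 mm.
The walls impose strain ε = −(0.1362)/1060 = -1.2852e-04; σ = Eε = 207000 · -1.2852e-04 = -26.6 MPa.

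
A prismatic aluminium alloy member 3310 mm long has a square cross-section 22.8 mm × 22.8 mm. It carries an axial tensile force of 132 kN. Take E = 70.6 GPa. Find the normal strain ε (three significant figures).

A = 519.8 mm².
σ = N/A = 253.9 MPa; ε = σ/E = 253.9/70600 = 3.597e-03.

0.00360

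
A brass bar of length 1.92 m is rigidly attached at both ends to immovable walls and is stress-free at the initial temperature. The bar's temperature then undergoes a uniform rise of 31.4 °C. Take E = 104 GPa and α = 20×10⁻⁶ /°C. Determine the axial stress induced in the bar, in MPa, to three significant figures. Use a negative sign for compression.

-65.3 MPa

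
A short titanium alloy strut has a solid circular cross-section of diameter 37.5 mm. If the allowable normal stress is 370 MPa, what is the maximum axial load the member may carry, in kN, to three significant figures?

409 kN

A = 1104 mm².
P_max = σ_allow · A = 370 · 1104 = 408700 N = 408.7 kN.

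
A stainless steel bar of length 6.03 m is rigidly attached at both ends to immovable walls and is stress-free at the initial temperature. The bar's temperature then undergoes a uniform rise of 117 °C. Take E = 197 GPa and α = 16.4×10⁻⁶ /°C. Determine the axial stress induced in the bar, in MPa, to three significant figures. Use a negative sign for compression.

Free thermal expansion αLΔT = 16.4e-6 · 6030 · 117 = 11.57 mm.
The walls impose strain ε = −(11.57)/6030 = -1.9188e-03; σ = Eε = 197000 · -1.9188e-03 = -378 MPa.

-378 MPa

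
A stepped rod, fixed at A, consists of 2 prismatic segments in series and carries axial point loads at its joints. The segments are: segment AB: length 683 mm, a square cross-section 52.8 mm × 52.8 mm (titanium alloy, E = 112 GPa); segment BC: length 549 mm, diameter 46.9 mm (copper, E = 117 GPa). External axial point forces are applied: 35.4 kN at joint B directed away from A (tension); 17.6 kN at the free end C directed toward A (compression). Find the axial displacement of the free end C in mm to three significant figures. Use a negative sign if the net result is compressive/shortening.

-0.00887 mm

Internal axial forces (sectioning from the free end, tension +): N_BC = -17.6 kN, N_AB = 17.8 kN.
A_AB = 2788 mm².
A_BC = 1728 mm².
δ_AB = 17800·683/(2788·112000) = 0.03894 mm
δ_BC = -17600·549/(1728·117000) = -0.0478 mm
δ = Σδ_i = -0.008868 mm.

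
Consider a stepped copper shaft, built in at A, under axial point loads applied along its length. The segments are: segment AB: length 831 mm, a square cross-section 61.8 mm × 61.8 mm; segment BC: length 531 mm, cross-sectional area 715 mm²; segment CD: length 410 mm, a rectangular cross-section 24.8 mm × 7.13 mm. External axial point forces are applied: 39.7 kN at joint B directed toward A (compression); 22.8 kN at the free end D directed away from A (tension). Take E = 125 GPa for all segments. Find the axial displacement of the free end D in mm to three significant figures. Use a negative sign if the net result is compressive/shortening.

0.529 mm

Internal axial forces (sectioning from the free end, tension +): N_CD = 22.8 kN, N_BC = 22.8 kN, N_AB = -16.9 kN.
A_AB = 3819 mm².
A_CD = 176.8 mm².
δ_AB = -16900·831/(3819·125000) = -0.02942 mm
δ_BC = 22800·531/(715·125000) = 0.1355 mm
δ_CD = 22800·410/(176.8·125000) = 0.4229 mm
δ = Σδ_i = 0.529 mm.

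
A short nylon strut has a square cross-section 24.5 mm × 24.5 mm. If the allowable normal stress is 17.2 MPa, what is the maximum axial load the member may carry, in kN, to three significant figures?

A = 600.2 mm².
P_max = σ_allow · A = 17.2 · 600.2 = 10320 N = 10.32 kN.

10.3 kN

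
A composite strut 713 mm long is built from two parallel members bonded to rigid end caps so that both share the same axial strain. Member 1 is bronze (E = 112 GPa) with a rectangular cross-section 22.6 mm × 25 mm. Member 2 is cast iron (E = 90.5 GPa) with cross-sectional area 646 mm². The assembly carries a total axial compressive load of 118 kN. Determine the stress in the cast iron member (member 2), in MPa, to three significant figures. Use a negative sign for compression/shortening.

-87.7 MPa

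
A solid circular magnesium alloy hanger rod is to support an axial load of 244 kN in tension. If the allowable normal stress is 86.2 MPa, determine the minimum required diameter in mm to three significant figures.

Required area A ≥ P/σ_allow = 244000/86.2 = 2831 mm².
For a solid circular section, d ≥ √(4A/π) = 60.03 mm.

60.0 mm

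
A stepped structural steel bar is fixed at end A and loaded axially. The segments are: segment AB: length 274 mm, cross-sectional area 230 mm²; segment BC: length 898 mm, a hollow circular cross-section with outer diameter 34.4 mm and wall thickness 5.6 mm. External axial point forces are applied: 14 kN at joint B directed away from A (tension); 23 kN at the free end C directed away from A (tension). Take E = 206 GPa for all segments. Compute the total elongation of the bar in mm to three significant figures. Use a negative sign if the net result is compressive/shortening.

0.412 mm

Internal axial forces (sectioning from the free end, tension +): N_BC = 23 kN, N_AB = 37 kN.
A_BC = 506.7 mm².
δ_AB = 37000·274/(230·206000) = 0.214 mm
δ_BC = 23000·898/(506.7·206000) = 0.1979 mm
δ = Σδ_i = 0.4119 mm.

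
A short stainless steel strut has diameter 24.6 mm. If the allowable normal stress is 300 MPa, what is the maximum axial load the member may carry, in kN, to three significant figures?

143 kN

A = 475.3 mm².
P_max = σ_allow · A = 300 · 475.3 = 142600 N = 142.6 kN.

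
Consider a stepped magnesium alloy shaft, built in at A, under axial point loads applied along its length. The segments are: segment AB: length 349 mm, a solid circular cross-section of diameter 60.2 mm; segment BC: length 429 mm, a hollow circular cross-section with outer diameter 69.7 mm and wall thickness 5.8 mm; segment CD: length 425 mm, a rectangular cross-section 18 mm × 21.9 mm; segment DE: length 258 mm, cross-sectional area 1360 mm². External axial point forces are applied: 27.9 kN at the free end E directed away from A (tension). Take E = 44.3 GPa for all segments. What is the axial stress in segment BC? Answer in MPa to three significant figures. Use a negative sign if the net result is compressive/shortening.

Internal axial forces (sectioning from the free end, tension +): N_DE = 27.9 kN, N_CD = 27.9 kN, N_BC = 27.9 kN, N_AB = 27.9 kN.
A_BC = 1164 mm².
σ_BC = N_BC/A_BC = 27900/1164 = 23.96 MPa.

24.0 MPa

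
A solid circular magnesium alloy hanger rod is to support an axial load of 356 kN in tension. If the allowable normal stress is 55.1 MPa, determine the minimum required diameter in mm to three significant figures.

90.7 mm

Required area A ≥ P/σ_allow = 356000/55.1 = 6461 mm².
For a solid circular section, d ≥ √(4A/π) = 90.7 mm.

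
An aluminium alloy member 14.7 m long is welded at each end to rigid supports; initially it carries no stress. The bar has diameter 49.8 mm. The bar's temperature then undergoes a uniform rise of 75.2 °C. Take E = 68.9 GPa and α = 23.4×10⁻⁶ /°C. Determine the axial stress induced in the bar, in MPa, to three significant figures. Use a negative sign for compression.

-121 MPa

Free thermal expansion αLΔT = 23.4e-6 · 14700 · 75.2 = 25.87 mm.
The walls impose strain ε = −(25.87)/14700 = -1.7597e-03; σ = Eε = 68900 · -1.7597e-03 = -121.2 MPa.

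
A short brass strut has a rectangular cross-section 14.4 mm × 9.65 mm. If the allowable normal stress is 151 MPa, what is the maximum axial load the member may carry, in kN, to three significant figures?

21.0 kN

A = 139 mm².
P_max = σ_allow · A = 151 · 139 = 20980 N = 20.98 kN.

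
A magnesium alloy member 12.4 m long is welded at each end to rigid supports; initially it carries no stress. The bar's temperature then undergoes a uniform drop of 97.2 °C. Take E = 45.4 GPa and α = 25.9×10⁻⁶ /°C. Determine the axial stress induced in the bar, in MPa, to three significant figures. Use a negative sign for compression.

Free thermal expansion αLΔT = 25.9e-6 · 12400 · -97.2 = -31.22 mm.
The walls impose strain ε = −(-31.22)/12400 = 2.5175e-03; σ = Eε = 45400 · 2.5175e-03 = 114.3 MPa.

114 MPa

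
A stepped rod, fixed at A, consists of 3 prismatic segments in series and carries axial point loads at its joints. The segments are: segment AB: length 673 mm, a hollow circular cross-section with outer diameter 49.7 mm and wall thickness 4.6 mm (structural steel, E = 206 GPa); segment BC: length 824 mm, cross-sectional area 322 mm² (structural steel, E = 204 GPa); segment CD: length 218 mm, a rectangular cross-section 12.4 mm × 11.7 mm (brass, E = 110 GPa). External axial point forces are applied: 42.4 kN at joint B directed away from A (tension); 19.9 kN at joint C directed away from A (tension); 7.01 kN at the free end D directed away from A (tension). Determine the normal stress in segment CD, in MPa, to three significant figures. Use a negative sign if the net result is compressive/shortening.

48.3 MPa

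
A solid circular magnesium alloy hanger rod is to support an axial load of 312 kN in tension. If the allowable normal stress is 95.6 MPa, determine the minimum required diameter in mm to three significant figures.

Required area A ≥ P/σ_allow = 312000/95.6 = 3264 mm².
For a solid circular section, d ≥ √(4A/π) = 64.46 mm.

64.5 mm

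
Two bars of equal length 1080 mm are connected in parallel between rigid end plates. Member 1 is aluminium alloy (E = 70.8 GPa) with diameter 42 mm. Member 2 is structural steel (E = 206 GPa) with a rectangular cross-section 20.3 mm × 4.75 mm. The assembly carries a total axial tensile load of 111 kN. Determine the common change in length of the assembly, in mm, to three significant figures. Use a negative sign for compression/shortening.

1.02 mm

A_1 = 1385 mm².
A_2 = 96.42 mm².
Equal strain + equilibrium ⇒ each member carries load in proportion to AE: A₁E₁ = 98090000 N, A₂E₂ = 19860000 N, ΣAE = 118000000 N.
δ = PL/ΣAE = 111000·1080/118000000 = 1.016 mm.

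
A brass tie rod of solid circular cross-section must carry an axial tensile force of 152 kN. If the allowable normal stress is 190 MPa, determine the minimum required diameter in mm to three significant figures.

31.9 mm

Required area A ≥ P/σ_allow = 152000/190 = 800 mm².
For a solid circular section, d ≥ √(4A/π) = 31.92 mm.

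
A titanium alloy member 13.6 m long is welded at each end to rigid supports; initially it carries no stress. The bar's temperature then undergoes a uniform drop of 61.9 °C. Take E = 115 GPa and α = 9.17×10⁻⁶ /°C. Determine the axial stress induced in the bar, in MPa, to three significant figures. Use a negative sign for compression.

65.3 MPa

Free thermal expansion αLΔT = 9.17e-6 · 13600 · -61.9 = -7.72 mm.
The walls impose strain ε = −(-7.72)/13600 = 5.6762e-04; σ = Eε = 115000 · 5.6762e-04 = 65.28 MPa.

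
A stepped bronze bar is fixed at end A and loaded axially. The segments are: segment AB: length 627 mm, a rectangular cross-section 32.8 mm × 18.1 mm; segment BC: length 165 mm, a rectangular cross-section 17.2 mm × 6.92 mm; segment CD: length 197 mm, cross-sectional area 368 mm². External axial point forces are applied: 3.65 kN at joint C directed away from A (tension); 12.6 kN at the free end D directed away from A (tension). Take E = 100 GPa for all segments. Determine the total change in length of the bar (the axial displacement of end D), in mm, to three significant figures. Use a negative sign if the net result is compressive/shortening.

Internal axial forces (sectioning from the free end, tension +): N_CD = 12.6 kN, N_BC = 16.25 kN, N_AB = 16.25 kN.
A_AB = 593.7 mm².
A_BC = 119 mm².
δ_AB = 16250·627/(593.7·100000) = 0.1716 mm
δ_BC = 16250·165/(119·100000) = 0.2253 mm
δ_CD = 12600·197/(368·100000) = 0.06745 mm
δ = Σδ_i = 0.4643 mm.

0.464 mm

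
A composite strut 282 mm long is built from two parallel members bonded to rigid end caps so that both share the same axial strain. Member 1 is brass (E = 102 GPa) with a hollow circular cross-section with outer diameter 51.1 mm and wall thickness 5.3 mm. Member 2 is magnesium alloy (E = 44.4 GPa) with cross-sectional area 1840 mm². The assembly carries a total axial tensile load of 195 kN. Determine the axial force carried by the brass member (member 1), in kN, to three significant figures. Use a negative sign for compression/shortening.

95.1 kN

A_1 = 762.6 mm².
Equal strain + equilibrium ⇒ each member carries load in proportion to AE: A₁E₁ = 77780000 N, A₂E₂ = 81700000 N, ΣAE = 159500000 N.
F₁ = P·A₁E₁/ΣAE = 195000·77780000/159500000 = 95110 N.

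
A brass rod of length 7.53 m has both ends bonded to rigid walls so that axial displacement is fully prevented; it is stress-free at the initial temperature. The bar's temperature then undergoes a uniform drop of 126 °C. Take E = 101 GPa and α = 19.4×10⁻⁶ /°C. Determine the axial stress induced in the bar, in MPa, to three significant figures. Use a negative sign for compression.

Free thermal expansion αLΔT = 19.4e-6 · 7530 · -126 = -18.41 mm.
The walls impose strain ε = −(-18.41)/7530 = 2.4444e-03; σ = Eε = 101000 · 2.4444e-03 = 246.9 MPa.

247 MPa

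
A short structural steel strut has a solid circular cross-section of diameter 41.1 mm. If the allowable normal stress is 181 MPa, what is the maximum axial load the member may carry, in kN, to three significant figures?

240 kN

A = 1327 mm².
P_max = σ_allow · A = 181 · 1327 = 240100 N = 240.1 kN.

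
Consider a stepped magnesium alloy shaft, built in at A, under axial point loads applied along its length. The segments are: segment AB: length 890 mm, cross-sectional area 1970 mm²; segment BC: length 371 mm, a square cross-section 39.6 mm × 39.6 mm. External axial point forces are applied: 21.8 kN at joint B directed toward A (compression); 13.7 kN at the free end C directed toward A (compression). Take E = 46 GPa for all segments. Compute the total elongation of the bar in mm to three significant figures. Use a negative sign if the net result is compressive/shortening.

Internal axial forces (sectioning from the free end, tension +): N_BC = -13.7 kN, N_AB = -35.5 kN.
A_BC = 1568 mm².
δ_AB = -35500·890/(1970·46000) = -0.3487 mm
δ_BC = -13700·371/(1568·46000) = -0.07046 mm
δ = Σδ_i = -0.4191 mm.

-0.419 mm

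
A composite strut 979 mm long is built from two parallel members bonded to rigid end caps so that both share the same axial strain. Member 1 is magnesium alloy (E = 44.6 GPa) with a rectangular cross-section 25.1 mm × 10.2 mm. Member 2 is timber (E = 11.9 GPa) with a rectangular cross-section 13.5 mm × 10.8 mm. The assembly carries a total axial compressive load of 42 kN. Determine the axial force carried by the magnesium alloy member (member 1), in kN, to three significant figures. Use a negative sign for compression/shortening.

-36.5 kN

A_1 = 256 mm².
A_2 = 145.8 mm².
Equal strain + equilibrium ⇒ each member carries load in proportion to AE: A₁E₁ = 11420000 N, A₂E₂ = 1735000 N, ΣAE = 13150000 N.
F₁ = P·A₁E₁/ΣAE = -42000·11420000/13150000 = -36460 N.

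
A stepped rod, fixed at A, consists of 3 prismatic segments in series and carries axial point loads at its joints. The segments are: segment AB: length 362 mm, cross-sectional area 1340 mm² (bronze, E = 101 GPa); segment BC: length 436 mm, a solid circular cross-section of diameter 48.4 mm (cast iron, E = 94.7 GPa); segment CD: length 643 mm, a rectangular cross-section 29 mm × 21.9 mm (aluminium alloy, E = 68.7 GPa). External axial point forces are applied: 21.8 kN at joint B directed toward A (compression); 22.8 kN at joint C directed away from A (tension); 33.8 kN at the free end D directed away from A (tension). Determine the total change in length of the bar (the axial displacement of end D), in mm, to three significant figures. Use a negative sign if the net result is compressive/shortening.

Internal axial forces (sectioning from the free end, tension +): N_CD = 33.8 kN, N_BC = 56.6 kN, N_AB = 34.8 kN.
A_BC = 1840 mm².
A_CD = 635.1 mm².
δ_AB = 34800·362/(1340·101000) = 0.09308 mm
δ_BC = 56600·436/(1840·94700) = 0.1416 mm
δ_CD = 33800·643/(635.1·68700) = 0.4981 mm
δ = Σδ_i = 0.7328 mm.

0.733 mm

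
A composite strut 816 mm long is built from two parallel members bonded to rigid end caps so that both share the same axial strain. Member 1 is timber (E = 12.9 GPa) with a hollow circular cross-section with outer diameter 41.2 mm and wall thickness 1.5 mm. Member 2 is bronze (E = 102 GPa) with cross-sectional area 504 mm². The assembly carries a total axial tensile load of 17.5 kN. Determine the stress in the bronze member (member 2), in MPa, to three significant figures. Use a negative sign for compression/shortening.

A_1 = 187.1 mm².
Equal strain + equilibrium ⇒ each member carries load in proportion to AE: A₁E₁ = 2413000 N, A₂E₂ = 51410000 N, ΣAE = 53820000 N.
σ₂ = P·E₂/ΣAE = 17500·102000/53820000 = 33.17 MPa.

33.2 MPa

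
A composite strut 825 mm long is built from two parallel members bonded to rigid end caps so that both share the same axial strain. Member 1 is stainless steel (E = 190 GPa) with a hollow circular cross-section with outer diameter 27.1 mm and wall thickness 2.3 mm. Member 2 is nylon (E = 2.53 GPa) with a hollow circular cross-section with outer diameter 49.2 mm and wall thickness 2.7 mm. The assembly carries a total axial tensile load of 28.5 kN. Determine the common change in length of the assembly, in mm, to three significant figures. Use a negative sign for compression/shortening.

0.671 mm

A_1 = 179.2 mm².
A_2 = 394.4 mm².
Equal strain + equilibrium ⇒ each member carries load in proportion to AE: A₁E₁ = 34050000 N, A₂E₂ = 997900 N, ΣAE = 35050000 N.
δ = PL/ΣAE = 28500·825/35050000 = 0.6709 mm.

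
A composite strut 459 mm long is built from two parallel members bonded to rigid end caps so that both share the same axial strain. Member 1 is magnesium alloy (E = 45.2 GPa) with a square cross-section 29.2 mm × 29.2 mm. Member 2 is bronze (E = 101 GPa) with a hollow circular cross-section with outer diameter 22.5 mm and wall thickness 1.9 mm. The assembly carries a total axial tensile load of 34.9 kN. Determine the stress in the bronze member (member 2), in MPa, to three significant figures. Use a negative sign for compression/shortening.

69.2 MPa

A_1 = 852.6 mm².
A_2 = 123 mm².
Equal strain + equilibrium ⇒ each member carries load in proportion to AE: A₁E₁ = 38540000 N, A₂E₂ = 12420000 N, ΣAE = 50960000 N.
σ₂ = P·E₂/ΣAE = 34900·101000/50960000 = 69.17 MPa.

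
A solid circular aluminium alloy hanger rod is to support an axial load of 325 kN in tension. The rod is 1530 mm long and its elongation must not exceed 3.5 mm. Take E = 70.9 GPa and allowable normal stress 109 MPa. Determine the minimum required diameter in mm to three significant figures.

Required area A ≥ P/σ_allow = 325000/109 = 2982 mm².
For a solid circular section, d ≥ √(4A/π) = 61.61 mm.
Elongation limit: A ≥ PL/(Eδ_allow) = 325000·1530/(70900·3.5) = 2004 mm² ⇒ d ≥ 50.51 mm.
The stress limit governs.

61.6 mm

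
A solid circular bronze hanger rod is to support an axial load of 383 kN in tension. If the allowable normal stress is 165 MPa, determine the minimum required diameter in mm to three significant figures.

Required area A ≥ P/σ_allow = 383000/165 = 2321 mm².
For a solid circular section, d ≥ √(4A/π) = 54.36 mm.

54.4 mm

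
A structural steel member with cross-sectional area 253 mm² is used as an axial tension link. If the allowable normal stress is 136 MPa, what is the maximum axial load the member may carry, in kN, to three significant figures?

34.4 kN

P_max = σ_allow · A = 136 · 253 = 34410 N = 34.41 kN.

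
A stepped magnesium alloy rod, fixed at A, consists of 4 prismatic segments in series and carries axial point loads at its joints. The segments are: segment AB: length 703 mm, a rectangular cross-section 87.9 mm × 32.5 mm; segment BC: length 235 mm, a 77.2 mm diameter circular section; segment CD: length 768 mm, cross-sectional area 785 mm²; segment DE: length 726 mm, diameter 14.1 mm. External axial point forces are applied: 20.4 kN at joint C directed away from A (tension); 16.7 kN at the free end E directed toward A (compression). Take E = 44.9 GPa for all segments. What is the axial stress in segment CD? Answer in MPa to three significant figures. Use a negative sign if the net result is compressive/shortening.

Internal axial forces (sectioning from the free end, tension +): N_DE = -16.7 kN, N_CD = -16.7 kN, N_BC = 3.7 kN, N_AB = 3.7 kN.
σ_CD = N_CD/A_CD = -16700/785 = -21.27 MPa.

-21.3 MPa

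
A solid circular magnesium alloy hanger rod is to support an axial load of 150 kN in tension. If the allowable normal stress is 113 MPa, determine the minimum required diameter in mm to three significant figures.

41.1 mm

Required area A ≥ P/σ_allow = 150000/113 = 1327 mm².
For a solid circular section, d ≥ √(4A/π) = 41.11 mm.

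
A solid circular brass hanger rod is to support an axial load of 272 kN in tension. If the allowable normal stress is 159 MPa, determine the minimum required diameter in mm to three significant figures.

Required area A ≥ P/σ_allow = 272000/159 = 1711 mm².
For a solid circular section, d ≥ √(4A/π) = 46.67 mm.

46.7 mm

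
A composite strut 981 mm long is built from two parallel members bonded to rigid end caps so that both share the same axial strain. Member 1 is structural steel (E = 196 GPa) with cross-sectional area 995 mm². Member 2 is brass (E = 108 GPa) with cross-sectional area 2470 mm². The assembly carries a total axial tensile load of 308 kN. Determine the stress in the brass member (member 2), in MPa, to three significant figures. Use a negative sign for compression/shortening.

72.0 MPa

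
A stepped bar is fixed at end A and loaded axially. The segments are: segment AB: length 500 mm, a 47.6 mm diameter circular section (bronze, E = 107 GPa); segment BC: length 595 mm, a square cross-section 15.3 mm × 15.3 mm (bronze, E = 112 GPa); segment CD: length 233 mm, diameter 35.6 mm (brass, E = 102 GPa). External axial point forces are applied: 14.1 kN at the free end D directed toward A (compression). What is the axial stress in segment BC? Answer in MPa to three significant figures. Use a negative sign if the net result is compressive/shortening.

Internal axial forces (sectioning from the free end, tension +): N_CD = -14.1 kN, N_BC = -14.1 kN, N_AB = -14.1 kN.
A_BC = 234.1 mm².
σ_BC = N_BC/A_BC = -14100/234.1 = -60.23 MPa.

-60.2 MPa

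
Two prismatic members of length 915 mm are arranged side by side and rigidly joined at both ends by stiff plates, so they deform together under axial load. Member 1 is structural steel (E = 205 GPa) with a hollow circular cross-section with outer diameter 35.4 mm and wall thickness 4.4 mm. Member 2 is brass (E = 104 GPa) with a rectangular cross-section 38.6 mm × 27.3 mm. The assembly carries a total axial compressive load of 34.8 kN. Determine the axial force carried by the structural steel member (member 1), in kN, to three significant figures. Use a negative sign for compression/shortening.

-15.5 kN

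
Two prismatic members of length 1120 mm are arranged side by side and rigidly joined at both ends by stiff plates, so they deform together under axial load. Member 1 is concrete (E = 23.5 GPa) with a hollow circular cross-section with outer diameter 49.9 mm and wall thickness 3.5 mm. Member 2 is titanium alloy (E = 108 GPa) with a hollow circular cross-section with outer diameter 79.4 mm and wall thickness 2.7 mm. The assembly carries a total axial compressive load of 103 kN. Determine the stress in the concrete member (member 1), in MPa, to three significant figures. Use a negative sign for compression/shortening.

-29.4 MPa

A_1 = 510.2 mm².
A_2 = 650.6 mm².
Equal strain + equilibrium ⇒ each member carries load in proportion to AE: A₁E₁ = 11990000 N, A₂E₂ = 70260000 N, ΣAE = 82250000 N.
σ₁ = P·E₁/ΣAE = -103000·23500/82250000 = -29.43 MPa.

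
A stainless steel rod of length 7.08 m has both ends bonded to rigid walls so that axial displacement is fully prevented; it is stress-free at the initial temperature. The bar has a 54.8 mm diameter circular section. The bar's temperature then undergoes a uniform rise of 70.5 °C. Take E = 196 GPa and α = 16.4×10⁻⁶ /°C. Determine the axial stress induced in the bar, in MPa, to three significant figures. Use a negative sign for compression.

Free thermal expansion αLΔT = 16.4e-6 · 7080 · 70.5 = 8.186 mm.
The walls impose strain ε = −(8.186)/7080 = -1.1562e-03; σ = Eε = 196000 · -1.1562e-03 = -226.6 MPa.

-227 MPa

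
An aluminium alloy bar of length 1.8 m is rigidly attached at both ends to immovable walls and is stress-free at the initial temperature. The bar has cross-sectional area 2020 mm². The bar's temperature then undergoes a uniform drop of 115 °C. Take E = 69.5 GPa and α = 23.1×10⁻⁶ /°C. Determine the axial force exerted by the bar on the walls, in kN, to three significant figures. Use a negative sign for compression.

Free thermal expansion αLΔT = 23.1e-6 · 1800 · -115 = -4.782 mm.
The walls impose strain ε = −(-4.782)/1800 = 2.6565e-03; σ = Eε = 69500 · 2.6565e-03 = 184.6 MPa.
Wall reaction R = σ·A = 184.6·2020 = 372900 N = 372.9 kN.

373 kN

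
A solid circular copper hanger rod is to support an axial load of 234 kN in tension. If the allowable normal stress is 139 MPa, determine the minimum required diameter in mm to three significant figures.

46.3 mm

Required area A ≥ P/σ_allow = 234000/139 = 1683 mm².
For a solid circular section, d ≥ √(4A/π) = 46.3 mm.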